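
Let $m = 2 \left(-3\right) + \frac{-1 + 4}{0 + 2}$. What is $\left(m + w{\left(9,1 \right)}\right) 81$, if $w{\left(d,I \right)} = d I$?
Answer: $\frac{729}{2} \approx 364.5$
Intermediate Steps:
$m = - \frac{9}{2}$ ($m = -6 + \frac{3}{2} = - \frac{9}{2} \approx -4.5$)
$w{\left(d,I \right)} = I d$
$\left(m + w{\left(9,1 \right)}\right) 81 = \left(- \frac{9}{2} + 1 \cdot 9\right) 81 = \left(- \frac{9}{2} + 9\right) 81 = \frac{9}{2} \cdot 81 = \frac{729}{2}$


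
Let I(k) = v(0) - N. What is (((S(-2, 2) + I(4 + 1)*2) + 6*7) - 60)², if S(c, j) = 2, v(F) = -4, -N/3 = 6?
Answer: 144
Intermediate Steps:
N = -18 (N = -3*6 = -18)
I(k) = 14 (I(k) = -4 - 1*(-18) = -4 + 18 = 14)
(((S(-2, 2) + I(4 + 1)*2) + 6*7) - 60)² = (((2 + 14*2) + 6*7) - 60)² = (((2 + 28) + 42) - 60)² = ((30 + 42) - 60)² = (72 - 60)² = 12² = 144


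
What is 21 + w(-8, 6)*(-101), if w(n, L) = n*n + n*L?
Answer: -1595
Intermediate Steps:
w(n, L) = n² + L*n
21 + w(-8, 6)*(-101) = 21 - 8*(6 - 8)*(-101) = 21 - 8*(-2)*(-101) = 21 + 16*(-101) = 21 - 1616 = -1595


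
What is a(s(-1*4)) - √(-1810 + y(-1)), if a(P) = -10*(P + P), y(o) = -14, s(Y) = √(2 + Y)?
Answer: 4*I*(-√114 - 5*√2) ≈ -70.993*I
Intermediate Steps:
a(P) = -20*P
a(s(-1*4)) - √(-1810 + y(-1)) = -20*√(2 - 1*4) - √(-1810 - 14) = -20*√(2 - 4) - √(-1824) = -20*I*√2 - 4*I*√114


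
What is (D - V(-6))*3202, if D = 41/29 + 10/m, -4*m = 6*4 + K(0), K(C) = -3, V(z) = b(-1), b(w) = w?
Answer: 992620/609 ≈ 1629.9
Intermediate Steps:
V(z) = -1
m = -21/4 (m = -(6*4 - 3)/4 = -(24 - 3)/4 = -¼*21 = -21/4 ≈ -5.2500)
D = -299/609 (D = 41/29 + 10/(-21/4) = 41*(1/29) + 10*(-4/21) = 41/29 - 40/21 = -299/609 ≈ -0.49097)
(D - V(-6))*3202 = (-299/609 - 1*(-1))*3202 = (-299/609 + 1)*3202 = (310/609)*3202 = 992620/609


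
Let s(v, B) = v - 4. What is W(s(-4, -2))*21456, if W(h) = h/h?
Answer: 21456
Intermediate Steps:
s(v, B) = -4 + v
W(h) = 1
W(s(-4, -2))*21456 = 1*21456 = 21456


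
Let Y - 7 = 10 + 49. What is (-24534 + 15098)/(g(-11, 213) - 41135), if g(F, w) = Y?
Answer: 1348/5867 ≈ 0.22976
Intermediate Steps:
Y = 66 (Y = 7 + (10 + 49) = 7 + 59 = 66)
g(F, w) = 66
(-24534 + 15098)/(g(-11, 213) - 41135) = (-24534 + 15098)/(66 - 41135) = -9436/(-41069) = -9436*(-1/41069) = 1348/5867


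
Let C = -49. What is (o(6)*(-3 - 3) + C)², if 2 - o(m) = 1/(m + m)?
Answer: 14641/4 ≈ 3660.3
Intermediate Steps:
o(m) = 2 - 1/(2*m) (o(m) = 2 - 1/(m + m) = 2 - 1/(2*m))
(o(6)*(-3 - 3) + C)² = ((2 - ½/6)*(-3 - 3) - 49)² = ((2 - ½*⅙)*(-6) - 49)² = ((2 - 1/12)*(-6) - 49)² = ((23/12)*(-6) - 49)² = (-23/2 - 49)² = (-121/2)² = 14641/4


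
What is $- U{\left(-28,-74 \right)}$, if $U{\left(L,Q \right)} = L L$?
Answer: $-784$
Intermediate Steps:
$U{\left(L,Q \right)} = L^{2}$
$- U{\left(-28,-74 \right)} = - \left(-28\right)^{2} = \left(-1\right) 784 = -784$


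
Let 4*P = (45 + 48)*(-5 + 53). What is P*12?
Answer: 13392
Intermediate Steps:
P = 1116 (P = ((45 + 48)*(-5 + 53))/4 = (93*48)/4 = (¼)*4464 = 1116)
P*12 = 1116*12 = 13392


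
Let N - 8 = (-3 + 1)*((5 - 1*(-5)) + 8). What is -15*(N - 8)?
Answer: 540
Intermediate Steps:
N = -28 (N = 8 + (-3 + 1)*((5 - 1*(-5)) + 8) = 8 - 2*((5 + 5) + 8) = 8 - 2*(10 + 8) = 8 - 2*18 = 8 - 36 = -28)
-15*(N - 8) = -15*(-28 - 8) = -15*(-36) = 540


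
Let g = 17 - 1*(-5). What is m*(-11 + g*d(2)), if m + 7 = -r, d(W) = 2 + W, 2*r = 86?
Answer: -3850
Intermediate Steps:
r = 43 (r = (1/2)*86 = 43)
g = 22 (g = 17 + 5 = 22)
m = -50 (m = -7 - 1*43 = -7 - 43 = -50)
m*(-11 + g*d(2)) = -50*(-11 + 22*(2 + 2)) = -50*(-11 + 22*4) = -50*(-11 + 88) = -50*77 = -3850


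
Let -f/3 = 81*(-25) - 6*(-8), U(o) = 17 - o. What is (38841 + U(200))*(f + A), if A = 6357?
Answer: 475029504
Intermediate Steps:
f = 5931 (f = -3*(81*(-25) - 6*(-8)) = -3*(-2025 + 48) = -3*(-1977) = 5931)
(38841 + U(200))*(f + A) = (38841 + (17 - 1*200))*(5931 + 6357) = (38841 + (17 - 200))*12288 = (38841 - 183)*12288 = 38658*12288 = 475029504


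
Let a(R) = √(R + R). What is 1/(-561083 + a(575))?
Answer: -561083/314814131739 - 5*√46/314814131739 ≈ -1.7824e-6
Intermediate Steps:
a(R) = √2*√R (a(R) = √(2*R) = √2*√R)
1/(-561083 + a(575)) = 1/(-561083 + √2*√575) = 1/(-561083 + √2*(5*√23)) = 1/(-561083 + 5*√46)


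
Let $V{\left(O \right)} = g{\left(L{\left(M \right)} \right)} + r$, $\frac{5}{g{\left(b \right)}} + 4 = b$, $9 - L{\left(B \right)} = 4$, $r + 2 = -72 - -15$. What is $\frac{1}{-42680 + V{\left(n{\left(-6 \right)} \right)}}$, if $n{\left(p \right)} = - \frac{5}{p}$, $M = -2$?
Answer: $- \frac{1}{42734} \approx -2.3401 \cdot 10^{-5}$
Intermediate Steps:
$r = -59$ ($r = -2 - 57 = -59$)
$L{\left(B \right)} = 5$ ($L{\left(B \right)} = 9 - 4 = 5$)
$g{\left(b \right)} = \frac{5}{-4 + b}$
$V{\left(O \right)} = -54$ ($V{\left(O \right)} = \frac{5}{-4 + 5} - 59 = \frac{5}{1} - 59 = 5 \cdot 1 - 59 = 5 - 59 = -54$)
$\frac{1}{-42680 + V{\left(n{\left(-6 \right)} \right)}} = \frac{1}{-42680 - 54} = \frac{1}{-42734} = - \frac{1}{42734}$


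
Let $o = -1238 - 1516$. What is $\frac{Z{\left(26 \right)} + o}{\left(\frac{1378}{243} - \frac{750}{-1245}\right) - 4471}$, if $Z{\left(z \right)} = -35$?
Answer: $\frac{56251341}{90049075} \approx 0.62467$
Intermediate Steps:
$o = -2754$
$\frac{Z{\left(26 \right)} + o}{\left(\frac{1378}{243} - \frac{750}{-1245}\right) - 4471} = \frac{-35 - 2754}{\left(\frac{1378}{243} - \frac{750}{-1245}\right) - 4471} = - \frac{2789}{\left(1378 \cdot \frac{1}{243} - - \frac{50}{83}\right) - 4471} = - \frac{2789}{\left(\frac{1378}{243} + \frac{50}{83}\right) - 4471} = - \frac{2789}{\frac{126524}{20169} - 4471} = - \frac{2789}{- \frac{90049075}{20169}} = \left(-2789\right) \left(- \frac{20169}{90049075}\right) = \frac{56251341}{90049075}$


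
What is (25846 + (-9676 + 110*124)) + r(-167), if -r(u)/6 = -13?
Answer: 29888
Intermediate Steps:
r(u) = 78 (r(u) = -6*(-13) = 78)
(25846 + (-9676 + 110*124)) + r(-167) = (25846 + (-9676 + 110*124)) + 78 = (25846 + (-9676 + 13640)) + 78 = (25846 + 3964) + 78 = 29810 + 78 = 29888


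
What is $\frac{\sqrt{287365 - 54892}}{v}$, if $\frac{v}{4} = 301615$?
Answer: $\frac{\sqrt{232473}}{1206460} \approx 0.00039964$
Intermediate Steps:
$v = 1206460$ ($v = 4 \cdot 301615 = 1206460$)
$\frac{\sqrt{287365 - 54892}}{v} = \frac{\sqrt{287365 - 54892}}{1206460} = \sqrt{232473} \cdot \frac{1}{1206460} = \frac{\sqrt{232473}}{1206460}$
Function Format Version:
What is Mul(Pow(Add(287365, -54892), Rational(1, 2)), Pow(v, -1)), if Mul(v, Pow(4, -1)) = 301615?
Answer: Mul(Rational(1, 1206460), Pow(232473, Rational(1, 2))) ≈ 0.00039964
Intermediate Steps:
v = 1206460 (v = Mul(4, 301615) = 1206460)
Mul(Pow(Add(287365, -54892), Rational(1, 2)), Pow(v, -1)) = Mul(Pow(Add(287365, -54892), Rational(1, 2)), Pow(1206460, -1)) = Mul(Pow(232473, Rational(1, 2)), Rational(1, 1206460)) = Mul(Rational(1, 1206460), Pow(232473, Rational(1, 2)))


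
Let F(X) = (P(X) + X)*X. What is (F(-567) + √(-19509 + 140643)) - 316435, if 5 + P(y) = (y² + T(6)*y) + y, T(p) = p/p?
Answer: -181633396 + √121134 ≈ -1.8163e+8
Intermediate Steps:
T(p) = 1
P(y) = -5 + y² + 2*y (P(y) = -5 + ((y² + 1*y) + y) = -5 + ((y² + y) + y) = -5 + ((y + y²) + y) = -5 + (y² + 2*y) = -5 + y² + 2*y)
F(X) = X*(-5 + X² + 3*X) (F(X) = ((-5 + X² + 2*X) + X)*X = (-5 + X² + 3*X)*X = X*(-5 + X² + 3*X))
(F(-567) + √(-19509 + 140643)) - 316435 = (-567*(-5 + (-567)² + 3*(-567)) + √(-19509 + 140643)) - 316435 = (-567*(-5 + 321489 - 1701) + √121134) - 316435 = (-567*319783 + √121134) - 316435 = (-181316961 + √121134) - 316435 = -181633396 + √121134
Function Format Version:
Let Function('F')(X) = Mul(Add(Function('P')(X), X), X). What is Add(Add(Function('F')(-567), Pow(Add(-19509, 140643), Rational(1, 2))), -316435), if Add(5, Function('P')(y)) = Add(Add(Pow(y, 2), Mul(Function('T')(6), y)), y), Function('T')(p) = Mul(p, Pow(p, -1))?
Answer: Add(-181633396, Pow(121134, Rational(1, 2))) ≈ -1.8163e+8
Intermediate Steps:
Function('T')(p) = 1
Function('P')(y) = Add(-5, Pow(y, 2), Mul(2, y)) (Function('P')(y) = Add(-5, Add(Add(Pow(y, 2), Mul(1, y)), y)) = Add(-5, Add(Add(Pow(y, 2), y), y)) = Add(-5, Add(Add(y, Pow(y, 2)), y)) = Add(-5, Add(Pow(y, 2), Mul(2, y))) = Add(-5, Pow(y, 2), Mul(2, y)))
Function('F')(X) = Mul(X, Add(-5, Pow(X, 2), Mul(3, X))) (Function('F')(X) = Mul(Add(Add(-5, Pow(X, 2), Mul(2, X)), X), X) = Mul(Add(-5, Pow(X, 2), Mul(3, X)), X) = Mul(X, Add(-5, Pow(X, 2), Mul(3, X))))
Add(Add(Function('F')(-567), Pow(Add(-19509, 140643), Rational(1, 2))), -316435) = Add(Add(Mul(-567, Add(-5, Pow(-567, 2), Mul(3, -567))), Pow(Add(-19509, 140643), Rational(1, 2))), -316435) = Add(Add(Mul(-567, Add(-5, 321489, -1701)), Pow(121134, Rational(1, 2))), -316435) = Add(Add(Mul(-567, 319783), Pow(121134, Rational(1, 2))), -316435) = Add(Add(-181316961, Pow(121134, Rational(1, 2))), -316435) = Add(-181633396, Pow(121134, Rational(1, 2)))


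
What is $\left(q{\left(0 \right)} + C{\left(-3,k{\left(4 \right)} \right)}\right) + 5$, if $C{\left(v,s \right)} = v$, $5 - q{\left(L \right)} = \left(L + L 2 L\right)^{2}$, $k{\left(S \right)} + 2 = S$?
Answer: $7$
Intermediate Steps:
$k{\left(S \right)} = -2 + S$
$q{\left(L \right)} = 5 - \left(L + 2 L^{2}\right)^{2}$ ($q{\left(L \right)} = 5 - \left(L + L 2 L\right)^{2} = 5 - \left(L + 2 L L\right)^{2} = 5 - \left(L + 2 L^{2}\right)^{2}$)
$\left(q{\left(0 \right)} + C{\left(-3,k{\left(4 \right)} \right)}\right) + 5 = \left(\left(5 - 0^{2} \left(1 + 2 \cdot 0\right)^{2}\right) - 3\right) + 5 = \left(\left(5 - 0 \left(1 + 0\right)^{2}\right) - 3\right) + 5 = \left(\left(5 - 0 \cdot 1^{2}\right) - 3\right) + 5 = \left(\left(5 - 0 \cdot 1\right) - 3\right) + 5 = \left(\left(5 + 0\right) - 3\right) + 5 = \left(5 - 3\right) + 5 = 2 + 5 = 7$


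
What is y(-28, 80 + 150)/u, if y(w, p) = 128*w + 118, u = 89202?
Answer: -1733/44601 ≈ -0.038856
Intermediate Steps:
y(w, p) = 118 + 128*w
y(-28, 80 + 150)/u = (118 + 128*(-28))/89202 = (118 - 3584)*(1/89202) = -3466*1/89202 = -1733/44601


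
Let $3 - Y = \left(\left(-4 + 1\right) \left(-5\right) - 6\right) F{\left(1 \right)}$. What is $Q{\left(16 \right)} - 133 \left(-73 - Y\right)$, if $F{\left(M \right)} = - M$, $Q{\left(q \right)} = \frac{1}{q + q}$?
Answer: $\frac{361761}{32} \approx 11305.0$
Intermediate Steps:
$Q{\left(q \right)} = \frac{1}{2 q}$
$Y = 12$ ($Y = 3 - \left(\left(-4 + 1\right) \left(-5\right) - 6\right) \left(\left(-1\right) 1\right) = 3 - \left(\left(-3\right) \left(-5\right) - 6\right) \left(-1\right) = 3 - \left(15 - 6\right) \left(-1\right) = 3 - 9 \left(-1\right) = 3 - -9 = 3 + 9 = 12$)
$Q{\left(16 \right)} - 133 \left(-73 - Y\right) = \frac{1}{2 \cdot 16} - 133 \left(-73 - 12\right) = \frac{1}{2} \cdot \frac{1}{16} - 133 \left(-73 - 12\right) = \frac{1}{32} - -11305 = \frac{1}{32} + 11305 = \frac{361761}{32}$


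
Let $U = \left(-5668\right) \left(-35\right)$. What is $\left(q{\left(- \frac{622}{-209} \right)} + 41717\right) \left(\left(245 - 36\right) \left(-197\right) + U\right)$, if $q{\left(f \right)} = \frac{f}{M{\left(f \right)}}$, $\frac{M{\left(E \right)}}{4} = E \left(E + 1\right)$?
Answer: $\frac{21799504345019}{3324} \approx 6.5582 \cdot 10^{9}$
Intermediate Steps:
$M{\left(E \right)} = 4 E \left(1 + E\right)$ ($M{\left(E \right)} = 4 E \left(E + 1\right) = 4 E \left(1 + E\right)$)
$q{\left(f \right)} = \frac{1}{4 \left(1 + f\right)}$ ($q{\left(f \right)} = \frac{f}{4 f \left(1 + f\right)} = f \frac{1}{4 f \left(1 + f\right)} = \frac{1}{4 \left(1 + f\right)}$)
$U = 198380$
$\left(q{\left(- \frac{622}{-209} \right)} + 41717\right) \left(\left(245 - 36\right) \left(-197\right) + U\right) = \left(\frac{1}{4 \left(1 - \frac{622}{-209}\right)} + 41717\right) \left(\left(245 - 36\right) \left(-197\right) + 198380\right) = \left(\frac{1}{4 \left(1 - - \frac{622}{209}\right)} + 41717\right) \left(209 \left(-197\right) + 198380\right) = \left(\frac{1}{4 \left(1 + \frac{622}{209}\right)} + 41717\right) \left(-41173 + 198380\right) = \left(\frac{1}{4 \cdot \frac{831}{209}} + 41717\right) 157207 = \left(\frac{1}{4} \cdot \frac{209}{831} + 41717\right) 157207 = \left(\frac{209}{3324} + 41717\right) 157207 = \frac{138667517}{3324} \cdot 157207 = \frac{21799504345019}{3324}$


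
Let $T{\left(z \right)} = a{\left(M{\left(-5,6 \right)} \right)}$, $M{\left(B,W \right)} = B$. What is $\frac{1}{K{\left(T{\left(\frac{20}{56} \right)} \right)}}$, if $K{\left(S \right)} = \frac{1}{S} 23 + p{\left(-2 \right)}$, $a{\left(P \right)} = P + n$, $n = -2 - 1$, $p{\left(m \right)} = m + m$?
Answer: $- \frac{8}{55} \approx -0.14545$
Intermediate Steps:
$p{\left(m \right)} = 2 m$
$n = -3$
$a{\left(P \right)} = -3 + P$ ($a{\left(P \right)} = P - 3 = -3 + P$)
$T{\left(z \right)} = -8$ ($T{\left(z \right)} = -3 - 5 = -8$)
$K{\left(S \right)} = -4 + \frac{23}{S}$ ($K{\left(S \right)} = \frac{1}{S} 23 + 2 \left(-2\right) = \frac{23}{S} - 4 = -4 + \frac{23}{S}$)
$\frac{1}{K{\left(T{\left(\frac{20}{56} \right)} \right)}} = \frac{1}{-4 + \frac{23}{-8}} = \frac{1}{-4 + 23 \left(- \frac{1}{8}\right)} = \frac{1}{-4 - \frac{23}{8}} = \frac{1}{- \frac{55}{8}} = - \frac{8}{55}$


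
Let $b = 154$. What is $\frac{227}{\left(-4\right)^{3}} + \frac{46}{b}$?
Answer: $- \frac{16007}{4928} \approx -3.2482$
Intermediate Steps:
$\frac{227}{\left(-4\right)^{3}} + \frac{46}{b} = \frac{227}{\left(-4\right)^{3}} + \frac{46}{154} = \frac{227}{-64} + 46 \cdot \frac{1}{154} = 227 \left(- \frac{1}{64}\right) + \frac{23}{77} = - \frac{227}{64} + \frac{23}{77} = - \frac{16007}{4928}$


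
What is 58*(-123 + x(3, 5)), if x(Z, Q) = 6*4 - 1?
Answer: -5800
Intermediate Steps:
x(Z, Q) = 23 (x(Z, Q) = 24 - 1 = 23)
58*(-123 + x(3, 5)) = 58*(-123 + 23) = 58*(-100) = -5800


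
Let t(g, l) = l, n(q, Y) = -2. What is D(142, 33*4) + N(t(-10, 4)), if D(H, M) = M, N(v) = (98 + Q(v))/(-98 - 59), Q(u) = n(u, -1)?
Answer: 20628/157 ≈ 131.39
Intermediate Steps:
Q(u) = -2
N(v) = -96/157 (N(v) = (98 - 2)/(-98 - 59) = 96/(-157) = 96*(-1/157) = -96/157)
D(142, 33*4) + N(t(-10, 4)) = 33*4 - 96/157 = 132 - 96/157 = 20628/157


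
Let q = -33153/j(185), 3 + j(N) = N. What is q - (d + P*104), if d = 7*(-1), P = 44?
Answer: -864711/182 ≈ -4751.2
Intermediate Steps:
j(N) = -3 + N
d = -7
q = -33153/182 (q = -33153/(-3 + 185) = -33153/182 ≈ -182.16)
q - (d + P*104) = -33153/182 - (-7 + 44*104) = -33153/182 - (-7 + 4576) = -33153/182 - 1*4569 = -33153/182 - 4569 = -864711/182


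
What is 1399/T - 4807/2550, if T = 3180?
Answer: -130209/90100 ≈ -1.4452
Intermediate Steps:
1399/T - 4807/2550 = 1399/3180 - 4807/2550 = -130209/90100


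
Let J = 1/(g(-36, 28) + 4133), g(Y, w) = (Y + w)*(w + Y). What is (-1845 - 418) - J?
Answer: -9497812/4197 ≈ -2263.0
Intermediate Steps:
g(Y, w) = (Y + w)**2 (g(Y, w) = (Y + w)*(Y + w) = (Y + w)**2)
J = 1/4197 (J = 1/((-36 + 28)**2 + 4133) = 1/((-8)**2 + 4133) = 1/(64 + 4133) = 1/4197 ≈ 0.00023827)
(-1845 - 418) - J = (-1845 - 418) - 1*1/4197 = -2263 - 1/4197 = -9497812/4197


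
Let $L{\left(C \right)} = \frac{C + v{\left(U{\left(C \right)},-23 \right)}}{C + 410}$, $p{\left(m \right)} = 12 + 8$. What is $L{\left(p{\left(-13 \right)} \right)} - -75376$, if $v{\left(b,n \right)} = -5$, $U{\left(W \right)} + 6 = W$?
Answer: $\frac{6482339}{86} \approx 75376.0$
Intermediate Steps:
$p{\left(m \right)} = 20$
$U{\left(W \right)} = -6 + W$
$L{\left(C \right)} = \frac{-5 + C}{410 + C}$ ($L{\left(C \right)} = \frac{C - 5}{C + 410} = \frac{-5 + C}{410 + C}$)
$L{\left(p{\left(-13 \right)} \right)} - -75376 = \frac{-5 + 20}{410 + 20} - -75376 = \frac{1}{430} \cdot 15 + 75376 = \frac{3}{86} + 75376 = \frac{6482339}{86}$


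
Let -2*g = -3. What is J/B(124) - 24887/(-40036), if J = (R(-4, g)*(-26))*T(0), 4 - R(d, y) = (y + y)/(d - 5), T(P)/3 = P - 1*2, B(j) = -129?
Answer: -23853913/5164644 ≈ -4.6187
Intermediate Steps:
g = 3/2 (g = -½*(-3) = 3/2 ≈ 1.5000)
T(P) = -6 + 3*P (T(P) = 3*(P - 1*2) = 3*(P - 2) = 3*(-2 + P) = -6 + 3*P)
R(d, y) = 4 - 2*y/(-5 + d) (R(d, y) = 4 - (y + y)/(d - 5) = 4 - 2*y/(-5 + d))
J = 676 (J = ((2*(-10 - 1*3/2 + 2*(-4))/(-5 - 4))*(-26))*(-6 + 3*0) = ((2*(-10 - 3/2 - 8)/(-9))*(-26))*(-6 + 0) = ((2*(-⅑)*(-39/2))*(-26))*(-6) = ((13/3)*(-26))*(-6) = -338/3*(-6) = 676)
J/B(124) - 24887/(-40036) = 676/(-129) - 24887/(-40036) = 676*(-1/129) - 24887*(-1/40036) = -676/129 + 24887/40036 = -23853913/5164644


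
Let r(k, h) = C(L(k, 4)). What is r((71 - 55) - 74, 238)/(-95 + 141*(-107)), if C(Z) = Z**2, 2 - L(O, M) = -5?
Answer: -49/15182 ≈ -0.0032275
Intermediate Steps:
L(O, M) = 7 (L(O, M) = 2 - 1*(-5) = 2 + 5 = 7)
r(k, h) = 49 (r(k, h) = 7**2 = 49)
r((71 - 55) - 74, 238)/(-95 + 141*(-107)) = 49/(-95 + 141*(-107)) = 49/(-95 - 15087) = 49/(-15182) = 49*(-1/15182) = -49/15182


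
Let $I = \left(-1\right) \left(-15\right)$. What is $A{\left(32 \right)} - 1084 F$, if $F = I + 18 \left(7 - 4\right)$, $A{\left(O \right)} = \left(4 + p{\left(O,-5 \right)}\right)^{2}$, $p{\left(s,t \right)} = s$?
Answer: $-73500$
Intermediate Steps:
$I = 15$
$A{\left(O \right)} = \left(4 + O\right)^{2}$
$F = 69$ ($F = 15 + 18 \left(7 - 4\right) = 15 + 18 \cdot 3 = 15 + 54 = 69$)
$A{\left(32 \right)} - 1084 F = \left(4 + 32\right)^{2} - 74796 = 36^{2} - 74796 = 1296 - 74796 = -73500$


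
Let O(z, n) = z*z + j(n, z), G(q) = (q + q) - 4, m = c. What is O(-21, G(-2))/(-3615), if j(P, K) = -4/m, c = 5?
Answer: -2201/18075 ≈ -0.12177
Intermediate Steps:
m = 5
G(q) = -4 + 2*q (G(q) = 2*q - 4 = -4 + 2*q)
j(P, K) = -⅘ (j(P, K) = -4/5 = -4*⅕ = -⅘)
O(z, n) = -⅘ + z² (O(z, n) = z*z - ⅘ = z² - ⅘ = -⅘ + z²)
O(-21, G(-2))/(-3615) = (-⅘ + (-21)²)/(-3615) = (-⅘ + 441)*(-1/3615) = (2201/5)*(-1/3615) = -2201/18075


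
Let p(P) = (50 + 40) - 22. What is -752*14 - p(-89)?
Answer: -10596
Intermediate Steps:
p(P) = 68 (p(P) = 90 - 22 = 68)
-752*14 - p(-89) = -752*14 - 1*68 = -10528 - 68 = -10596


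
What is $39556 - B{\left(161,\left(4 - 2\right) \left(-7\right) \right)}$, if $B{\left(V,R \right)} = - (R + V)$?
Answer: $39703$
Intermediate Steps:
$B{\left(V,R \right)} = - R - V$
$39556 - B{\left(161,\left(4 - 2\right) \left(-7\right) \right)} = 39556 - \left(- \left(4 - 2\right) \left(-7\right) - 161\right) = 39556 - \left(- 2 \left(-7\right) - 161\right) = 39556 - \left(\left(-1\right) \left(-14\right) - 161\right) = 39556 - \left(14 - 161\right) = 39556 - -147 = 39556 + 147 = 39703$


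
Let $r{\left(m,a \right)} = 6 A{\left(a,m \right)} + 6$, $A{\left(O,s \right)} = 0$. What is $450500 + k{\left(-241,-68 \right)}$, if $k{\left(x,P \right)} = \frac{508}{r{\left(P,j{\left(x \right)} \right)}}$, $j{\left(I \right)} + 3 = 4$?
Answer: $\frac{1351754}{3} \approx 4.5058 \cdot 10^{5}$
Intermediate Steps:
$j{\left(I \right)} = 1$ ($j{\left(I \right)} = -3 + 4 = 1$)
$r{\left(m,a \right)} = 6$ ($r{\left(m,a \right)} = 6 \cdot 0 + 6 = 0 + 6 = 6$)
$k{\left(x,P \right)} = \frac{254}{3}$ ($k{\left(x,P \right)} = \frac{508}{6} = 508 \cdot \frac{1}{6} = \frac{254}{3}$)
$450500 + k{\left(-241,-68 \right)} = 450500 + \frac{254}{3} = \frac{1351754}{3}$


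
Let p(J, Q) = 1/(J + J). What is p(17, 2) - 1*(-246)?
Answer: 8365/34 ≈ 246.03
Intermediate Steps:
p(J, Q) = 1/(2*J)
p(17, 2) - 1*(-246) = (½)/17 - 1*(-246) = (½)*(1/17) + 246 = 1/34 + 246 = 8365/34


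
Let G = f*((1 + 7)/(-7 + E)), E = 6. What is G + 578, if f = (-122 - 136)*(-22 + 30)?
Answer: 17090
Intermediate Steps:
f = -2064 (f = -258*8 = -2064)
G = 16512 (G = -2064*(1 + 7)/(-7 + 6) = -16512/(-1) = -16512*(-1) = -2064*(-8) = 16512)
G + 578 = 16512 + 578 = 17090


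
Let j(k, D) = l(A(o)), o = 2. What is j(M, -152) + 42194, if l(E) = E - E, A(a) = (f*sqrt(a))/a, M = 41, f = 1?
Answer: 42194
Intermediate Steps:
A(a) = 1/sqrt(a) (A(a) = (1*sqrt(a))/a = sqrt(a)/a = 1/sqrt(a))
l(E) = 0
j(k, D) = 0
j(M, -152) + 42194 = 0 + 42194 = 42194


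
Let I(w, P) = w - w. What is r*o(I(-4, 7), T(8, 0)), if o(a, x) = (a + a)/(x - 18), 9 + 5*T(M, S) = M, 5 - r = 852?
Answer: 0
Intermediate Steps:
r = -847 (r = 5 - 1*852 = 5 - 852 = -847)
T(M, S) = -9/5 + M/5
I(w, P) = 0
o(a, x) = 2*a/(-18 + x) (o(a, x) = (2*a)/(-18 + x) = 2*a/(-18 + x))
r*o(I(-4, 7), T(8, 0)) = -1694*0/(-18 + (-9/5 + (⅕)*8)) = -1694*0/(-18 + (-9/5 + 8/5)) = -1694*0/(-18 - ⅕) = -1694*0/(-91/5) = -1694*0*(-5)/91 = -847*0 = 0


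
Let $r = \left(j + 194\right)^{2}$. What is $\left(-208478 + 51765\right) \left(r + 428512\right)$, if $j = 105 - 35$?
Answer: $-78075670304$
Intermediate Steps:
$j = 70$
$r = 69696$ ($r = \left(70 + 194\right)^{2} = 264^{2} = 69696$)
$\left(-208478 + 51765\right) \left(r + 428512\right) = \left(-208478 + 51765\right) \left(69696 + 428512\right) = \left(-156713\right) 498208 = -78075670304$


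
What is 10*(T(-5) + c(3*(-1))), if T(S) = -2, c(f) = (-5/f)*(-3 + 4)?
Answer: -10/3 ≈ -3.3333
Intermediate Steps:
c(f) = -5/f (c(f) = -5/f*1 = -5/f)
10*(T(-5) + c(3*(-1))) = 10*(-2 - 5/(3*(-1))) = 10*(-2 - 5/(-3)) = 10*(-2 - 5*(-⅓)) = 10*(-2 + 5/3) = 10*(-⅓) = -10/3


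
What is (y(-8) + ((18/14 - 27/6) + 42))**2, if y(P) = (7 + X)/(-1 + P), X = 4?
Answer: 22401289/15876 ≈ 1411.0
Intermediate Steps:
y(P) = 11/(-1 + P) (y(P) = (7 + 4)/(-1 + P) = 11/(-1 + P))
(y(-8) + ((18/14 - 27/6) + 42))**2 = (11/(-1 - 8) + ((18/14 - 27/6) + 42))**2 = (11/(-9) + ((18*(1/14) - 27*1/6) + 42))**2 = (11*(-1/9) + ((9/7 - 9/2) + 42))**2 = (-11/9 + (-45/14 + 42))**2 = (-11/9 + 543/14)**2 = (4733/126)**2 = 22401289/15876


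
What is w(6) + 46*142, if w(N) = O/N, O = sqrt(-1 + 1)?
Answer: 6532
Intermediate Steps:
O = 0 (O = sqrt(0) = 0)
w(N) = 0 (w(N) = 0/N = 0)
w(6) + 46*142 = 0 + 46*142 = 0 + 6532 = 6532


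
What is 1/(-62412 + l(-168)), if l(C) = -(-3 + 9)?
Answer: -1/62418 ≈ -1.6021e-5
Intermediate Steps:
l(C) = -6 (l(C) = -1*6 = -6)
1/(-62412 + l(-168)) = 1/(-62412 - 6) = 1/(-62418) = -1/62418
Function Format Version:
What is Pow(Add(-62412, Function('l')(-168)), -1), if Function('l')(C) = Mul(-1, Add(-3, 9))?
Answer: Rational(-1, 62418) ≈ -1.6021e-5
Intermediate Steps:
Function('l')(C) = -6 (Function('l')(C) = Mul(-1, 6) = -6)
Pow(Add(-62412, Function('l')(-168)), -1) = Pow(Add(-62412, -6), -1) = Pow(-62418, -1) = Rational(-1, 62418)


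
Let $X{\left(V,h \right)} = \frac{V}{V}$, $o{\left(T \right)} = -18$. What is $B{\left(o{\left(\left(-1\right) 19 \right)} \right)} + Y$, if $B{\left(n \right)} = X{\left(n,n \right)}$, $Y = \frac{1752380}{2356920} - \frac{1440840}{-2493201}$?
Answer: $\frac{227354258035}{97937921682} \approx 2.3214$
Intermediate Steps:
$X{\left(V,h \right)} = 1$
$Y = \frac{129416336353}{97937921682}$ ($Y = 1752380 \cdot \frac{1}{2356920} - - \frac{480280}{831067} = \frac{87619}{117846} + \frac{480280}{831067} = \frac{129416336353}{97937921682} \approx 1.3214$)
$B{\left(n \right)} = 1$
$B{\left(o{\left(\left(-1\right) 19 \right)} \right)} + Y = 1 + \frac{129416336353}{97937921682} = \frac{227354258035}{97937921682}$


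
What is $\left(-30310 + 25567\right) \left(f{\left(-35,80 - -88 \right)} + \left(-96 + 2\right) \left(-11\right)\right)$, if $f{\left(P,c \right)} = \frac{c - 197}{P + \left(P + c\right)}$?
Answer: $- \frac{480480129}{98} \approx -4.9029 \cdot 10^{6}$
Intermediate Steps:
$f{\left(P,c \right)} = \frac{-197 + c}{c + 2 P}$
$\left(-30310 + 25567\right) \left(f{\left(-35,80 - -88 \right)} + \left(-96 + 2\right) \left(-11\right)\right) = \left(-30310 + 25567\right) \left(\frac{-197 + \left(80 - -88\right)}{\left(80 - -88\right) + 2 \left(-35\right)} + \left(-96 + 2\right) \left(-11\right)\right) = - 4743 \left(\frac{-197 + \left(80 + 88\right)}{\left(80 + 88\right) - 70} - -1034\right) = - 4743 \left(\frac{-197 + 168}{168 - 70} + 1034\right) = - 4743 \left(\frac{1}{98} \left(-29\right) + 1034\right) = - 4743 \left(- \frac{29}{98} + 1034\right) = \left(-4743\right) \frac{101303}{98} = - \frac{480480129}{98}$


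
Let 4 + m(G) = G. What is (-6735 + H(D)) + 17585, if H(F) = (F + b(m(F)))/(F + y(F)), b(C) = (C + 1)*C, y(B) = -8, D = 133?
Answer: 1373153/125 ≈ 10985.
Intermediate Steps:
m(G) = -4 + G
b(C) = C*(1 + C) (b(C) = (1 + C)*C = C*(1 + C))
H(F) = (F + (-4 + F)*(-3 + F))/(-8 + F) (H(F) = (F + (-4 + F)*(1 + (-4 + F)))/(F - 8) = (F + (-4 + F)*(-3 + F))/(-8 + F))
(-6735 + H(D)) + 17585 = (-6735 + (133 + (-4 + 133)*(-3 + 133))/(-8 + 133)) + 17585 = (-6735 + (133 + 129*130)/125) + 17585 = (-6735 + (133 + 16770)/125) + 17585 = (-6735 + (1/125)*16903) + 17585 = (-6735 + 16903/125) + 17585 = -824972/125 + 17585 = 1373153/125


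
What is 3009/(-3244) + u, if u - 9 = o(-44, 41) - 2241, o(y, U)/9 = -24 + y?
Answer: -9228945/3244 ≈ -2844.9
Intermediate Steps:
o(y, U) = -216 + 9*y (o(y, U) = 9*(-24 + y) = -216 + 9*y)
u = -2844 (u = 9 + ((-216 + 9*(-44)) - 2241) = 9 + ((-216 - 396) - 2241) = 9 + (-612 - 2241) = 9 - 2853 = -2844)
3009/(-3244) + u = 3009/(-3244) - 2844 = 3009*(-1/3244) - 2844 = -3009/3244 - 2844 = -9228945/3244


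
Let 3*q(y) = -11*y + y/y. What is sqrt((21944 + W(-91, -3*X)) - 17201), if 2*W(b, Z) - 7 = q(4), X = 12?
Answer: sqrt(42654)/3 ≈ 68.843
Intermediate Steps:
q(y) = 1/3 - 11*y/3 (q(y) = (-11*y + y/y)/3 = (-11*y + 1)/3 = (1 - 11*y)/3 = 1/3 - 11*y/3)
W(b, Z) = -11/3 (W(b, Z) = 7/2 + (1/3 - 11/3*4)/2 = 7/2 + (1/3 - 44/3)/2 = 7/2 + (1/2)*(-43/3) = 7/2 - 43/6 = -11/3)
sqrt((21944 + W(-91, -3*X)) - 17201) = sqrt((21944 - 11/3) - 17201) = sqrt(65821/3 - 17201) = sqrt(14218/3) = sqrt(42654)/3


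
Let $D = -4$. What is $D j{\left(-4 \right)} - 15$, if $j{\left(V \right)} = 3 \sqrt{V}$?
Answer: $-15 - 24 i \approx -15.0 - 24.0 i$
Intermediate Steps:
$D j{\left(-4 \right)} - 15 = - 4 \cdot 3 \sqrt{-4} - 15 = - 4 \cdot 3 \cdot 2 i - 15 = - 4 \cdot 6 i - 15 = - 24 i - 15 = -15 - 24 i$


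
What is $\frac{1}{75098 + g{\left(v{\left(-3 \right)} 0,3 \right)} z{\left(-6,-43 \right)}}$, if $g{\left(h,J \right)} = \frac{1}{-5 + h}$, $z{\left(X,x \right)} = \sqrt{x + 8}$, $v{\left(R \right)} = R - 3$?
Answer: $\frac{375490}{28198548027} + \frac{i \sqrt{35}}{28198548027} \approx 1.3316 \cdot 10^{-5} + 2.098 \cdot 10^{-10} i$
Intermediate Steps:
$v{\left(R \right)} = -3 + R$ ($v{\left(R \right)} = R - 3 = -3 + R$)
$z{\left(X,x \right)} = \sqrt{8 + x}$
$\frac{1}{75098 + g{\left(v{\left(-3 \right)} 0,3 \right)} z{\left(-6,-43 \right)}} = \frac{1}{75098 + \frac{\sqrt{8 - 43}}{-5 + \left(-3 - 3\right) 0}} = \frac{1}{75098 + \frac{\sqrt{-35}}{-5 - 0}} = \frac{1}{75098 + \frac{i \sqrt{35}}{-5 + 0}} = \frac{1}{75098 + \frac{i \sqrt{35}}{-5}} = \frac{1}{75098 - \frac{i \sqrt{35}}{5}}$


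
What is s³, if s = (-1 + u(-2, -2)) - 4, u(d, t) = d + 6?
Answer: -1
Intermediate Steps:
u(d, t) = 6 + d
s = -1 (s = (-1 + (6 - 2)) - 4 = (-1 + 4) - 4 = 3 - 4 = -1)
s³ = (-1)³ = -1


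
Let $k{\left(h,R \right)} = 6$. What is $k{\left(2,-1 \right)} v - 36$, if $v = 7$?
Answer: $6$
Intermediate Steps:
$k{\left(2,-1 \right)} v - 36 = 6 \cdot 7 - 36 = 42 - 36 = 6$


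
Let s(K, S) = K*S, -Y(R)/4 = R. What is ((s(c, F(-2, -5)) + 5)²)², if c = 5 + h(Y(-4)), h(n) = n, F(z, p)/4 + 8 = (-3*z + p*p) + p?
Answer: 5295931061521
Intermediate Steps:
F(z, p) = -32 - 12*z + 4*p + 4*p² (F(z, p) = -32 + 4*((-3*z + p*p) + p) = -32 + 4*((-3*z + p²) + p) = -32 + 4*((p² - 3*z) + p) = -32 + 4*(p + p² - 3*z) = -32 + (-12*z + 4*p + 4*p²) = -32 - 12*z + 4*p + 4*p²)
Y(R) = -4*R
c = 21 (c = 5 - 4*(-4) = 5 + 16 = 21)
((s(c, F(-2, -5)) + 5)²)² = ((21*(-32 - 12*(-2) + 4*(-5) + 4*(-5)²) + 5)²)² = ((21*(-32 + 24 - 20 + 4*25) + 5)²)² = ((21*(-32 + 24 - 20 + 100) + 5)²)² = ((21*72 + 5)²)² = ((1512 + 5)²)² = (1517²)² = 2301289² = 5295931061521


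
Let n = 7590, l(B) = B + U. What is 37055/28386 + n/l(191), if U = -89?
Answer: 36538225/482562 ≈ 75.717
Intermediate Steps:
l(B) = -89 + B (l(B) = B - 89 = -89 + B)
37055/28386 + n/l(191) = 37055/28386 + 7590/(-89 + 191) = 37055*(1/28386) + 7590/102 = 37055/28386 + 7590*(1/102) = 37055/28386 + 1265/17 = 36538225/482562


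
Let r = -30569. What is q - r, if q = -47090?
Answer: -16521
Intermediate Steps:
q - r = -47090 - 1*(-30569) = -47090 + 30569 = -16521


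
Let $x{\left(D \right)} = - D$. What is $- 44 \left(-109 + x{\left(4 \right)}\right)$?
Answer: $4972$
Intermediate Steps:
$- 44 \left(-109 + x{\left(4 \right)}\right) = - 44 \left(-109 - 4\right) = \left(-44\right) \left(-113\right) = 4972$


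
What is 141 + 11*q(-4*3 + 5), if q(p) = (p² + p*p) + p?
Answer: 1142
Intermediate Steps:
q(p) = p + 2*p² (q(p) = (p² + p²) + p = 2*p² + p = p + 2*p²)
141 + 11*q(-4*3 + 5) = 141 + 11*((-4*3 + 5)*(1 + 2*(-4*3 + 5))) = 141 + 11*((-12 + 5)*(1 + 2*(-12 + 5))) = 141 + 11*(-7*(1 + 2*(-7))) = 141 + 11*(-7*(1 - 14)) = 141 + 11*(-7*(-13)) = 141 + 11*91 = 141 + 1001 = 1142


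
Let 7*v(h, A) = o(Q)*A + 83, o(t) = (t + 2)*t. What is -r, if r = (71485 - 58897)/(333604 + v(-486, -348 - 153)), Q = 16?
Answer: -29372/730341 ≈ -0.040217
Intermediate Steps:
o(t) = t*(2 + t) (o(t) = (2 + t)*t = t*(2 + t))
v(h, A) = 83/7 + 288*A/7 (v(h, A) = ((16*(2 + 16))*A + 83)/7 = ((16*18)*A + 83)/7 = (288*A + 83)/7 = (83 + 288*A)/7 = 83/7 + 288*A/7)
r = 29372/730341 (r = (71485 - 58897)/(333604 + (83/7 + 288*(-348 - 153)/7)) = 12588/(333604 + (83/7 + (288/7)*(-501))) = 12588/(333604 + (83/7 - 144288/7)) = 12588/(333604 - 144205/7) = 12588/(2191023/7) = 12588*(7/2191023) = 29372/730341 ≈ 0.040217)
-r = -1*29372/730341 = -29372/730341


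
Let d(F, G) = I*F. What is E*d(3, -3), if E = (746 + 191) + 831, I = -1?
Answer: -5304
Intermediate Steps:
d(F, G) = -F
E = 1768 (E = 937 + 831 = 1768)
E*d(3, -3) = 1768*(-1*3) = 1768*(-3) = -5304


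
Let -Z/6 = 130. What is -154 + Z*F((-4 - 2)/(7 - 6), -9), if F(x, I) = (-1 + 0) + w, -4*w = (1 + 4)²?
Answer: 5501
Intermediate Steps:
w = -25/4 (w = -(1 + 4)²/4 = -¼*5² = -¼*25 = -25/4 ≈ -6.2500)
F(x, I) = -29/4 (F(x, I) = (-1 + 0) - 25/4 = -1 - 25/4 = -29/4)
Z = -780 (Z = -6*130 = -780)
-154 + Z*F((-4 - 2)/(7 - 6), -9) = -154 - 780*(-29/4) = -154 + 5655 = 5501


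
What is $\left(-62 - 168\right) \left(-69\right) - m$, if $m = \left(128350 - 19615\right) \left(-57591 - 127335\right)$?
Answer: $20107944480$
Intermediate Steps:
$m = -20107928610$ ($m = 108735 \left(-184926\right) = -20107928610$)
$\left(-62 - 168\right) \left(-69\right) - m = \left(-62 - 168\right) \left(-69\right) - -20107928610 = \left(-230\right) \left(-69\right) + 20107928610 = 15870 + 20107928610 = 20107944480$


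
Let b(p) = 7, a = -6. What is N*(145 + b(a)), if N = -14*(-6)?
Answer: 12768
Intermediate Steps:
N = 84
N*(145 + b(a)) = 84*(145 + 7) = 84*152 = 12768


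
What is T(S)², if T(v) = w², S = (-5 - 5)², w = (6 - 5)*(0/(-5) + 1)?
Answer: 1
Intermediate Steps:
w = 1 (w = 1*(0*(-⅕) + 1) = 1*(0 + 1) = 1*1 = 1)
S = 100 (S = (-10)² = 100)
T(v) = 1 (T(v) = 1² = 1)
T(S)² = 1² = 1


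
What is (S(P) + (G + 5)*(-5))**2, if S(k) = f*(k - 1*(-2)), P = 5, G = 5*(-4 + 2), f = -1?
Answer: 324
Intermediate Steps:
G = -10 (G = 5*(-2) = -10)
S(k) = -2 - k (S(k) = -(k - 1*(-2)) = -(k + 2) = -(2 + k) = -2 - k)
(S(P) + (G + 5)*(-5))**2 = ((-2 - 1*5) + (-10 + 5)*(-5))**2 = ((-2 - 5) - 5*(-5))**2 = (-7 + 25)**2 = 18**2 = 324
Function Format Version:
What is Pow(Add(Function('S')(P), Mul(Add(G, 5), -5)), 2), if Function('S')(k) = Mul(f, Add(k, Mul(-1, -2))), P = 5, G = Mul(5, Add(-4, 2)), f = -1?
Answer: 324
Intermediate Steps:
G = -10 (G = Mul(5, -2) = -10)
Function('S')(k) = Add(-2, Mul(-1, k)) (Function('S')(k) = Mul(-1, Add(k, Mul(-1, -2))) = Mul(-1, Add(k, 2)) = Mul(-1, Add(2, k)) = Add(-2, Mul(-1, k)))
Pow(Add(Function('S')(P), Mul(Add(G, 5), -5)), 2) = Pow(Add(Add(-2, Mul(-1, 5)), Mul(Add(-10, 5), -5)), 2) = Pow(Add(Add(-2, -5), Mul(-5, -5)), 2) = Pow(Add(-7, 25), 2) = Pow(18, 2) = 324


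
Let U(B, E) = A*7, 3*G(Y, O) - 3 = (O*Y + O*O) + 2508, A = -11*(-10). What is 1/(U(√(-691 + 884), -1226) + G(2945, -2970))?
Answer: 1/26357 ≈ 3.7941e-5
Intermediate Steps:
A = 110
G(Y, O) = 837 + O²/3 + O*Y/3 (G(Y, O) = 1 + ((O*Y + O*O) + 2508)/3 = 1 + ((O*Y + O²) + 2508)/3 = 1 + ((O² + O*Y) + 2508)/3 = 1 + (2508 + O² + O*Y)/3 = 1 + (836 + O²/3 + O*Y/3) = 837 + O²/3 + O*Y/3)
U(B, E) = 770 (U(B, E) = 110*7 = 770)
1/(U(√(-691 + 884), -1226) + G(2945, -2970)) = 1/(770 + (837 + (⅓)*(-2970)² + (⅓)*(-2970)*2945)) = 1/(770 + (837 + (⅓)*8820900 - 2915550)) = 1/(770 + (837 + 2940300 - 2915550)) = 1/(770 + 25587) = 1/26357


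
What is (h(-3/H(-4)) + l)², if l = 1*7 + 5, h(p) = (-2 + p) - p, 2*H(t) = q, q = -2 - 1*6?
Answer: 100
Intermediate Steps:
q = -8 (q = -2 - 6 = -8)
H(t) = -4 (H(t) = (½)*(-8) = -4)
h(p) = -2
l = 12 (l = 7 + 5 = 12)
(h(-3/H(-4)) + l)² = (-2 + 12)² = 10² = 100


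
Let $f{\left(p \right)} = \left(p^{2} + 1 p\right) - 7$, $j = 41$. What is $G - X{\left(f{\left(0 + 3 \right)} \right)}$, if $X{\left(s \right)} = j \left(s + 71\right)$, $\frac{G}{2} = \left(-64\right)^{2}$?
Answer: $5076$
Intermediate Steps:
$G = 8192$ ($G = 2 \left(-64\right)^{2} = 2 \cdot 4096 = 8192$)
$f{\left(p \right)} = -7 + p + p^{2}$ ($f{\left(p \right)} = \left(p^{2} + p\right) - 7 = \left(p + p^{2}\right) - 7 = -7 + p + p^{2}$)
$X{\left(s \right)} = 2911 + 41 s$ ($X{\left(s \right)} = 41 \left(s + 71\right) = 41 \left(71 + s\right) = 2911 + 41 s$)
$G - X{\left(f{\left(0 + 3 \right)} \right)} = 8192 - \left(2911 + 41 \left(-7 + \left(0 + 3\right) + \left(0 + 3\right)^{2}\right)\right) = 8192 - \left(2911 + 41 \left(-7 + 3 + 3^{2}\right)\right) = 8192 - \left(2911 + 41 \left(-7 + 3 + 9\right)\right) = 8192 - \left(2911 + 41 \cdot 5\right) = 8192 - \left(2911 + 205\right) = 8192 - 3116 = 5076$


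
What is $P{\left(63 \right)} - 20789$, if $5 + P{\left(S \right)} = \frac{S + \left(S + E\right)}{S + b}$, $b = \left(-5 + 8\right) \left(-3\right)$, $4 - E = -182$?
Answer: $- \frac{187094}{9} \approx -20788.0$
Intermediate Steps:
$E = 186$ ($E = 4 - -182 = 4 + 182 = 186$)
$b = -9$ ($b = 3 \left(-3\right) = -9$)
$P{\left(S \right)} = -5 + \frac{186 + 2 S}{-9 + S}$ ($P{\left(S \right)} = -5 + \frac{S + \left(S + 186\right)}{S - 9} = -5 + \frac{S + \left(186 + S\right)}{-9 + S} = -5 + \frac{186 + 2 S}{-9 + S}$)
$P{\left(63 \right)} - 20789 = \frac{3 \left(77 - 63\right)}{-9 + 63} - 20789 = \frac{3 \left(77 - 63\right)}{54} - 20789 = 3 \cdot \frac{1}{54} \cdot 14 - 20789 = \frac{7}{9} - 20789 = - \frac{187094}{9}$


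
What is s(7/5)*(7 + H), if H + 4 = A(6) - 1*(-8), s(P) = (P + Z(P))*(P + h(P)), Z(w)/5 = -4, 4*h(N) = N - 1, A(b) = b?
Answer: -4743/10 ≈ -474.30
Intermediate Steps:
h(N) = -¼ + N/4 (h(N) = (N - 1)/4 = (-1 + N)/4 = -¼ + N/4)
Z(w) = -20 (Z(w) = 5*(-4) = -20)
s(P) = (-20 + P)*(-¼ + 5*P/4) (s(P) = (P - 20)*(P + (-¼ + P/4)) = (-20 + P)*(-¼ + 5*P/4))
H = 10 (H = -4 + (6 - 1*(-8)) = -4 + (6 + 8) = -4 + 14 = 10)
s(7/5)*(7 + H) = (5 - 707/(4*5) + 5*(7/5)²/4)*(7 + 10) = (5 - 707/(4*5) + 5*(7*(⅕))²/4)*17 = (5 - 101/4*7/5 + 5*(7/5)²/4)*17 = (5 - 707/20 + (5/4)*(49/25))*17 = (5 - 707/20 + 49/20)*17 = -279/10*17 = -4743/10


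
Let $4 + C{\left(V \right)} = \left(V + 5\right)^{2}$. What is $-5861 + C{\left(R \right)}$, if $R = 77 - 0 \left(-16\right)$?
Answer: $859$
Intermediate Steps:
$R = 77$ ($R = 77 - 0 = 77 + 0 = 77$)
$C{\left(V \right)} = -4 + \left(5 + V\right)^{2}$ ($C{\left(V \right)} = -4 + \left(V + 5\right)^{2} = -4 + \left(5 + V\right)^{2}$)
$-5861 + C{\left(R \right)} = -5861 - \left(4 - \left(5 + 77\right)^{2}\right) = -5861 - \left(4 - 82^{2}\right) = -5861 + \left(-4 + 6724\right) = -5861 + 6720 = 859$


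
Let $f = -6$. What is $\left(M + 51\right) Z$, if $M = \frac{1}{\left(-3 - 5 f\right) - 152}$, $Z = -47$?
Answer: $- \frac{299578}{125} \approx -2396.6$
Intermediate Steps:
$M = - \frac{1}{125}$ ($M = \frac{1}{\left(-3 - -30\right) - 152} = \frac{1}{\left(-3 + 30\right) - 152} = \frac{1}{27 - 152} = \frac{1}{-125} = - \frac{1}{125} \approx -0.008$)
$\left(M + 51\right) Z = \left(- \frac{1}{125} + 51\right) \left(-47\right) = \frac{6374}{125} \left(-47\right) = - \frac{299578}{125}$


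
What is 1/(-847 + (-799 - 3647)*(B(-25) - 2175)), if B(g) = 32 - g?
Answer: 1/9415781 ≈ 1.0620e-7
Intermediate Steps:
1/(-847 + (-799 - 3647)*(B(-25) - 2175)) = 1/(-847 + (-799 - 3647)*((32 - 1*(-25)) - 2175)) = 1/(-847 - 4446*((32 + 25) - 2175)) = 1/(-847 - 4446*(57 - 2175)) = 1/(-847 - 4446*(-2118)) = 1/(-847 + 9416628) = 1/9415781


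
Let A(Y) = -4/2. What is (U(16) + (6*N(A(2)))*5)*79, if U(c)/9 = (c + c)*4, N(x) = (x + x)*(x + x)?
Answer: 128928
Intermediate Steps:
A(Y) = -2 (A(Y) = -4*½ = -2)
N(x) = 4*x² (N(x) = (2*x)*(2*x) = 4*x²)
U(c) = 72*c (U(c) = 9*((c + c)*4) = 9*((2*c)*4) = 9*(8*c) = 72*c)
(U(16) + (6*N(A(2)))*5)*79 = (72*16 + (6*(4*(-2)²))*5)*79 = (1152 + (6*(4*4))*5)*79 = (1152 + (6*16)*5)*79 = (1152 + 96*5)*79 = (1152 + 480)*79 = 1632*79 = 128928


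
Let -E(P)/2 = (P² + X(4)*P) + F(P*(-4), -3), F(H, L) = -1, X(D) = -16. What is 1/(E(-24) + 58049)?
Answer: 1/56131 ≈ 1.7815e-5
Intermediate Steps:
E(P) = 2 - 2*P² + 32*P (E(P) = -2*((P² - 16*P) - 1) = -2*(-1 + P² - 16*P) = 2 - 2*P² + 32*P)
1/(E(-24) + 58049) = 1/((2 - 2*(-24)² + 32*(-24)) + 58049) = 1/((2 - 2*576 - 768) + 58049) = 1/((2 - 1152 - 768) + 58049) = 1/(-1918 + 58049) = 1/56131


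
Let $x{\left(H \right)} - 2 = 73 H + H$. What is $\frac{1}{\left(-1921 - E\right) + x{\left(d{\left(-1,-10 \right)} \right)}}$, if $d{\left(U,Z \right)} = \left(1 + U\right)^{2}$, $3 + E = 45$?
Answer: $- \frac{1}{1961} \approx -0.00050994$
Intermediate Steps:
$E = 42$ ($E = -3 + 45 = 42$)
$x{\left(H \right)} = 2 + 74 H$ ($x{\left(H \right)} = 2 + \left(73 H + H\right) = 2 + 74 H$)
$\frac{1}{\left(-1921 - E\right) + x{\left(d{\left(-1,-10 \right)} \right)}} = \frac{1}{\left(-1921 - 42\right) + \left(2 + 74 \left(1 - 1\right)^{2}\right)} = \frac{1}{\left(-1921 - 42\right) + \left(2 + 74 \cdot 0^{2}\right)} = \frac{1}{-1963 + \left(2 + 74 \cdot 0\right)} = \frac{1}{-1963 + \left(2 + 0\right)} = \frac{1}{-1963 + 2} = \frac{1}{-1961} = - \frac{1}{1961}$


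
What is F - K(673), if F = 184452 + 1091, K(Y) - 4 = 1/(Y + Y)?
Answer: 249735493/1346 ≈ 1.8554e+5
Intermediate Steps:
K(Y) = 4 + 1/(2*Y) (K(Y) = 4 + 1/(Y + Y) = 4 + 1/(2*Y))
F = 185543
F - K(673) = 185543 - (4 + (½)/673) = 185543 - (4 + (½)*(1/673)) = 185543 - (4 + 1/1346) = 185543 - 1*5385/1346 = 185543 - 5385/1346 = 249735493/1346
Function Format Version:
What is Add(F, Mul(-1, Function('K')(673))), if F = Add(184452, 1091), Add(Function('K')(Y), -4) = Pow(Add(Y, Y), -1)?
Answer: Rational(249735493, 1346) ≈ 1.8554e+5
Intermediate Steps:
Function('K')(Y) = Add(4, Mul(Rational(1, 2), Pow(Y, -1))) (Function('K')(Y) = Add(4, Pow(Add(Y, Y), -1)) = Add(4, Pow(Mul(2, Y), -1)) = Add(4, Mul(Rational(1, 2), Pow(Y, -1))))
F = 185543
Add(F, Mul(-1, Function('K')(673))) = Add(185543, Mul(-1, Add(4, Mul(Rational(1, 2), Pow(673, -1))))) = Add(185543, Mul(-1, Add(4, Mul(Rational(1, 2), Rational(1, 673))))) = Add(185543, Mul(-1, Add(4, Rational(1, 1346)))) = Add(185543, Mul(-1, Rational(5385, 1346))) = Add(185543, Rational(-5385, 1346)) = Rational(249735493, 1346)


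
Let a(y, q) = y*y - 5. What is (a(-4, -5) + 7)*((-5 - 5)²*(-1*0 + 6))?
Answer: 10800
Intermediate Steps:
a(y, q) = -5 + y² (a(y, q) = y² - 5 = -5 + y²)
(a(-4, -5) + 7)*((-5 - 5)²*(-1*0 + 6)) = ((-5 + (-4)²) + 7)*((-5 - 5)²*(-1*0 + 6)) = ((-5 + 16) + 7)*((-10)²*(0 + 6)) = (11 + 7)*(100*6) = 18*600 = 10800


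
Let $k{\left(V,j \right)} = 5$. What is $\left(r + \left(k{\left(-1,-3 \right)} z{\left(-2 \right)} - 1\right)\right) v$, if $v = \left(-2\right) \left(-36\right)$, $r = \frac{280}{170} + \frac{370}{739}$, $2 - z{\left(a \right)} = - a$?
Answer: $\frac{1038168}{12563} \approx 82.637$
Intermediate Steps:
$z{\left(a \right)} = 2 + a$ ($z{\left(a \right)} = 2 - - a = 2 + a$)
$r = \frac{26982}{12563}$ ($r = 280 \cdot \frac{1}{170} + 370 \cdot \frac{1}{739} = \frac{28}{17} + \frac{370}{739} = \frac{26982}{12563} \approx 2.1477$)
$v = 72$
$\left(r + \left(k{\left(-1,-3 \right)} z{\left(-2 \right)} - 1\right)\right) v = \left(\frac{26982}{12563} - \left(1 - 5 \left(2 - 2\right)\right)\right) 72 = \left(\frac{26982}{12563} + \left(5 \cdot 0 - 1\right)\right) 72 = \left(\frac{26982}{12563} + \left(0 - 1\right)\right) 72 = \left(\frac{26982}{12563} - 1\right) 72 = \frac{14419}{12563} \cdot 72 = \frac{1038168}{12563}$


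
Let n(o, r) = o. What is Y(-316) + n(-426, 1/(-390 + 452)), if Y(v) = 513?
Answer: 87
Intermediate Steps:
Y(-316) + n(-426, 1/(-390 + 452)) = 513 - 426 = 87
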